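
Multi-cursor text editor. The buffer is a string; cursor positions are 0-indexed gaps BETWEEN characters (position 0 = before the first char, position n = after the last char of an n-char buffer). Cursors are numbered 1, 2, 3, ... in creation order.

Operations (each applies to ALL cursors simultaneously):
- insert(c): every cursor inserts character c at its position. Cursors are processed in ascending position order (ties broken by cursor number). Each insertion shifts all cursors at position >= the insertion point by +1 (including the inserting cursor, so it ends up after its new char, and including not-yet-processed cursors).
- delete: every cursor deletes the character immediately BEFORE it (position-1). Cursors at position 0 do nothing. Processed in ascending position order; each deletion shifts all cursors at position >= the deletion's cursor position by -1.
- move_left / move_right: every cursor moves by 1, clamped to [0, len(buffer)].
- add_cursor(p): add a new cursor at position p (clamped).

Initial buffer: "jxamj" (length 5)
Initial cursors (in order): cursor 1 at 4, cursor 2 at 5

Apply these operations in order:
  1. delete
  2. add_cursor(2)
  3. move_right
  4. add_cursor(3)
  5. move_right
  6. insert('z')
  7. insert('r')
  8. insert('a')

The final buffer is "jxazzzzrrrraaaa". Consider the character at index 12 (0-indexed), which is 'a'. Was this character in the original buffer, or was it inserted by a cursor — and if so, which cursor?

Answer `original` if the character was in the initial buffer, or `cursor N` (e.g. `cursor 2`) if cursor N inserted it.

Answer: cursor 2

Derivation:
After op 1 (delete): buffer="jxa" (len 3), cursors c1@3 c2@3, authorship ...
After op 2 (add_cursor(2)): buffer="jxa" (len 3), cursors c3@2 c1@3 c2@3, authorship ...
After op 3 (move_right): buffer="jxa" (len 3), cursors c1@3 c2@3 c3@3, authorship ...
After op 4 (add_cursor(3)): buffer="jxa" (len 3), cursors c1@3 c2@3 c3@3 c4@3, authorship ...
After op 5 (move_right): buffer="jxa" (len 3), cursors c1@3 c2@3 c3@3 c4@3, authorship ...
After op 6 (insert('z')): buffer="jxazzzz" (len 7), cursors c1@7 c2@7 c3@7 c4@7, authorship ...1234
After op 7 (insert('r')): buffer="jxazzzzrrrr" (len 11), cursors c1@11 c2@11 c3@11 c4@11, authorship ...12341234
After op 8 (insert('a')): buffer="jxazzzzrrrraaaa" (len 15), cursors c1@15 c2@15 c3@15 c4@15, authorship ...123412341234
Authorship (.=original, N=cursor N): . . . 1 2 3 4 1 2 3 4 1 2 3 4
Index 12: author = 2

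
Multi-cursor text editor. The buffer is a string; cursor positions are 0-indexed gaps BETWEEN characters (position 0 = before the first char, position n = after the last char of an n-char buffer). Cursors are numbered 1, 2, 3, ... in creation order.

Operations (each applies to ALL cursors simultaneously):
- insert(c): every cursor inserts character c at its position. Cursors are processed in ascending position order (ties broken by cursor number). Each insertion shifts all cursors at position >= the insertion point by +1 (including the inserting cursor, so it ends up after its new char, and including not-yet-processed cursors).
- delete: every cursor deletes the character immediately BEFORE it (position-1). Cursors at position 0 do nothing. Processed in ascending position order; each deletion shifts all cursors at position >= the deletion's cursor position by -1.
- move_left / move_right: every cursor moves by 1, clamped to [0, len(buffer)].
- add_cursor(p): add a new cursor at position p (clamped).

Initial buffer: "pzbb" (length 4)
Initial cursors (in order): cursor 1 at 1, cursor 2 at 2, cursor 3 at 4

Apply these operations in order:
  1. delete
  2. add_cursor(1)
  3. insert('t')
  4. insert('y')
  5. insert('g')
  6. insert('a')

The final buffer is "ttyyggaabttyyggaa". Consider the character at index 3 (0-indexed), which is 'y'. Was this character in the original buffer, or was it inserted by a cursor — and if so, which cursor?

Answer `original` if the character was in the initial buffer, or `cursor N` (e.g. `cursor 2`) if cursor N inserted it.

Answer: cursor 2

Derivation:
After op 1 (delete): buffer="b" (len 1), cursors c1@0 c2@0 c3@1, authorship .
After op 2 (add_cursor(1)): buffer="b" (len 1), cursors c1@0 c2@0 c3@1 c4@1, authorship .
After op 3 (insert('t')): buffer="ttbtt" (len 5), cursors c1@2 c2@2 c3@5 c4@5, authorship 12.34
After op 4 (insert('y')): buffer="ttyybttyy" (len 9), cursors c1@4 c2@4 c3@9 c4@9, authorship 1212.3434
After op 5 (insert('g')): buffer="ttyyggbttyygg" (len 13), cursors c1@6 c2@6 c3@13 c4@13, authorship 121212.343434
After op 6 (insert('a')): buffer="ttyyggaabttyyggaa" (len 17), cursors c1@8 c2@8 c3@17 c4@17, authorship 12121212.34343434
Authorship (.=original, N=cursor N): 1 2 1 2 1 2 1 2 . 3 4 3 4 3 4 3 4
Index 3: author = 2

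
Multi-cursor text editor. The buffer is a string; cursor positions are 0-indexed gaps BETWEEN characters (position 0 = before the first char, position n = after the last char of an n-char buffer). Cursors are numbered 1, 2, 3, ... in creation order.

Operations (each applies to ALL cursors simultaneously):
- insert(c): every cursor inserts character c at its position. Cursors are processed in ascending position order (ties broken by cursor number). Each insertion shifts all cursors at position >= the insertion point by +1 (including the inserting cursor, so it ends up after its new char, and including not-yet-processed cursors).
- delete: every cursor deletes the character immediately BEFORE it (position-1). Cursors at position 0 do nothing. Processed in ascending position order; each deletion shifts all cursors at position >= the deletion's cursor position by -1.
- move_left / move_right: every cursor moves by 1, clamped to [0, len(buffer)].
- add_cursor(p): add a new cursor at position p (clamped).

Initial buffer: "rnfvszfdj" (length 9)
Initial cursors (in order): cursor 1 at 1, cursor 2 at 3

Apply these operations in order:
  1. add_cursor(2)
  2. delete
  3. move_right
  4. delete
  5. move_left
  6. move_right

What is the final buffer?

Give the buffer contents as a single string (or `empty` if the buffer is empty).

Answer: szfdj

Derivation:
After op 1 (add_cursor(2)): buffer="rnfvszfdj" (len 9), cursors c1@1 c3@2 c2@3, authorship .........
After op 2 (delete): buffer="vszfdj" (len 6), cursors c1@0 c2@0 c3@0, authorship ......
After op 3 (move_right): buffer="vszfdj" (len 6), cursors c1@1 c2@1 c3@1, authorship ......
After op 4 (delete): buffer="szfdj" (len 5), cursors c1@0 c2@0 c3@0, authorship .....
After op 5 (move_left): buffer="szfdj" (len 5), cursors c1@0 c2@0 c3@0, authorship .....
After op 6 (move_right): buffer="szfdj" (len 5), cursors c1@1 c2@1 c3@1, authorship .....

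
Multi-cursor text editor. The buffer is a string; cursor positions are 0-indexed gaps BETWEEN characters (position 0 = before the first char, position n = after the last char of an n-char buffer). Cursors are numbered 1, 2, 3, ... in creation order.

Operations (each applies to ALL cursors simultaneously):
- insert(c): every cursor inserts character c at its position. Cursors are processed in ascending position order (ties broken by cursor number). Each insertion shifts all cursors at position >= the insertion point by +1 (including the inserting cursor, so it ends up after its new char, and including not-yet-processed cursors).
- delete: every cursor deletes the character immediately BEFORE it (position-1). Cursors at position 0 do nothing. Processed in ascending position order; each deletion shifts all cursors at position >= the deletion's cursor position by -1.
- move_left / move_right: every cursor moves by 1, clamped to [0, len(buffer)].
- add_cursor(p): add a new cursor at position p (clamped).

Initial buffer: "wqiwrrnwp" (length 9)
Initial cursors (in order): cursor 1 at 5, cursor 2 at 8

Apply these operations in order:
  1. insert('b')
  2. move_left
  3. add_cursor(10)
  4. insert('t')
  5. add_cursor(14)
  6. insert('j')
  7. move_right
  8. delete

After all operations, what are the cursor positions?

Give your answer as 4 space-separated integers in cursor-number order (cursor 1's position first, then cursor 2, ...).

Answer: 7 12 14 14

Derivation:
After op 1 (insert('b')): buffer="wqiwrbrnwbp" (len 11), cursors c1@6 c2@10, authorship .....1...2.
After op 2 (move_left): buffer="wqiwrbrnwbp" (len 11), cursors c1@5 c2@9, authorship .....1...2.
After op 3 (add_cursor(10)): buffer="wqiwrbrnwbp" (len 11), cursors c1@5 c2@9 c3@10, authorship .....1...2.
After op 4 (insert('t')): buffer="wqiwrtbrnwtbtp" (len 14), cursors c1@6 c2@11 c3@13, authorship .....11...223.
After op 5 (add_cursor(14)): buffer="wqiwrtbrnwtbtp" (len 14), cursors c1@6 c2@11 c3@13 c4@14, authorship .....11...223.
After op 6 (insert('j')): buffer="wqiwrtjbrnwtjbtjpj" (len 18), cursors c1@7 c2@13 c3@16 c4@18, authorship .....111...22233.4
After op 7 (move_right): buffer="wqiwrtjbrnwtjbtjpj" (len 18), cursors c1@8 c2@14 c3@17 c4@18, authorship .....111...22233.4
After op 8 (delete): buffer="wqiwrtjrnwtjtj" (len 14), cursors c1@7 c2@12 c3@14 c4@14, authorship .....11...2233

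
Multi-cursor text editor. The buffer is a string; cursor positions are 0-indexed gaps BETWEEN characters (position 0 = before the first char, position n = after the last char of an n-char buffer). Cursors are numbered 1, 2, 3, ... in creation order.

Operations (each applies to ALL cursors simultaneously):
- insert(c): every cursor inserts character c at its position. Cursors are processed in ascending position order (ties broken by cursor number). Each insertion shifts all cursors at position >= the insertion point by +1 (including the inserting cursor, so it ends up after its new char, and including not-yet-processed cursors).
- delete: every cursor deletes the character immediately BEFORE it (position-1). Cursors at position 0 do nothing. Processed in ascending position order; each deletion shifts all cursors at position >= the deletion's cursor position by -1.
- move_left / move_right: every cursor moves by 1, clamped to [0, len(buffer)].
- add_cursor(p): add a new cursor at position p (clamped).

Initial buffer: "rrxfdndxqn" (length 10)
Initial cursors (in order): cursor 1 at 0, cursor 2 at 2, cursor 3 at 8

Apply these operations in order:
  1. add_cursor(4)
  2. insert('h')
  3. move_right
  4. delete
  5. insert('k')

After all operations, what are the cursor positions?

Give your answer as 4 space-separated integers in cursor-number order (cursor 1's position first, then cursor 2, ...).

Answer: 2 5 13 8

Derivation:
After op 1 (add_cursor(4)): buffer="rrxfdndxqn" (len 10), cursors c1@0 c2@2 c4@4 c3@8, authorship ..........
After op 2 (insert('h')): buffer="hrrhxfhdndxhqn" (len 14), cursors c1@1 c2@4 c4@7 c3@12, authorship 1..2..4....3..
After op 3 (move_right): buffer="hrrhxfhdndxhqn" (len 14), cursors c1@2 c2@5 c4@8 c3@13, authorship 1..2..4....3..
After op 4 (delete): buffer="hrhfhndxhn" (len 10), cursors c1@1 c2@3 c4@5 c3@9, authorship 1.2.4...3.
After op 5 (insert('k')): buffer="hkrhkfhkndxhkn" (len 14), cursors c1@2 c2@5 c4@8 c3@13, authorship 11.22.44...33.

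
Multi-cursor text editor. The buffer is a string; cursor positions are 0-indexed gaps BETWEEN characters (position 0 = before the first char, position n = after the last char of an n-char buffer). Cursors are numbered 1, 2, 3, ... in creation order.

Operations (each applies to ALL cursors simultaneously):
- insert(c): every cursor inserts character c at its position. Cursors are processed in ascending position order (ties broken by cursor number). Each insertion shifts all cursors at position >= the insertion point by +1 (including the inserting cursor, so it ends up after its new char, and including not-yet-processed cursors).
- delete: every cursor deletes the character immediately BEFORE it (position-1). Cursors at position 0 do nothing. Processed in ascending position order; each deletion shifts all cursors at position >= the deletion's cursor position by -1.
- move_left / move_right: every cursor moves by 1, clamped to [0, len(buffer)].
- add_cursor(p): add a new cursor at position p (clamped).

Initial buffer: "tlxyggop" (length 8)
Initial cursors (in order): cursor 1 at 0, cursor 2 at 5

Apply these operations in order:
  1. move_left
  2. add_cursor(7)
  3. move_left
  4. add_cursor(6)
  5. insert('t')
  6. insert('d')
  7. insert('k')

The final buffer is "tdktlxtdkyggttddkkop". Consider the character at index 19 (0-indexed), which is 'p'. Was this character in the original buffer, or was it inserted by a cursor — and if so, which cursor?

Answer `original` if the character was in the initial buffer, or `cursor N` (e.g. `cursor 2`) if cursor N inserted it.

After op 1 (move_left): buffer="tlxyggop" (len 8), cursors c1@0 c2@4, authorship ........
After op 2 (add_cursor(7)): buffer="tlxyggop" (len 8), cursors c1@0 c2@4 c3@7, authorship ........
After op 3 (move_left): buffer="tlxyggop" (len 8), cursors c1@0 c2@3 c3@6, authorship ........
After op 4 (add_cursor(6)): buffer="tlxyggop" (len 8), cursors c1@0 c2@3 c3@6 c4@6, authorship ........
After op 5 (insert('t')): buffer="ttlxtyggttop" (len 12), cursors c1@1 c2@5 c3@10 c4@10, authorship 1...2...34..
After op 6 (insert('d')): buffer="tdtlxtdyggttddop" (len 16), cursors c1@2 c2@7 c3@14 c4@14, authorship 11...22...3434..
After op 7 (insert('k')): buffer="tdktlxtdkyggttddkkop" (len 20), cursors c1@3 c2@9 c3@18 c4@18, authorship 111...222...343434..
Authorship (.=original, N=cursor N): 1 1 1 . . . 2 2 2 . . . 3 4 3 4 3 4 . .
Index 19: author = original

Answer: original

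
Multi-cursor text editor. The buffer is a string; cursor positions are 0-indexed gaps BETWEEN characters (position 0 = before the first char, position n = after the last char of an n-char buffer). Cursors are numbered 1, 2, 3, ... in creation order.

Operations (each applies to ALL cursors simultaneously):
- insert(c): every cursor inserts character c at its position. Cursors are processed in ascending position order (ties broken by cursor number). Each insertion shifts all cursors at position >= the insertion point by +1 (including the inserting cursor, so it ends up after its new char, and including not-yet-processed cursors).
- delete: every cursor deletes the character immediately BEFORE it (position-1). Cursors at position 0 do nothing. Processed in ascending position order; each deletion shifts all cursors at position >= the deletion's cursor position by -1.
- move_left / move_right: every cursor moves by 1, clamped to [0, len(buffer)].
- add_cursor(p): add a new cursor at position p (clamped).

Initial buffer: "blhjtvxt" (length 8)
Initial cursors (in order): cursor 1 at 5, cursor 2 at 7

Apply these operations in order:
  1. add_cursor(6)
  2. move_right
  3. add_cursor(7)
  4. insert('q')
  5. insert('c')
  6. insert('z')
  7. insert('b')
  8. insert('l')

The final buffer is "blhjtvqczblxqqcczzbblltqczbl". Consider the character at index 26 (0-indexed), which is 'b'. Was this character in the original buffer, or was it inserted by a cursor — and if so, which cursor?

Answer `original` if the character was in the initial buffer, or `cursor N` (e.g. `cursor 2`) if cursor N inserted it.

After op 1 (add_cursor(6)): buffer="blhjtvxt" (len 8), cursors c1@5 c3@6 c2@7, authorship ........
After op 2 (move_right): buffer="blhjtvxt" (len 8), cursors c1@6 c3@7 c2@8, authorship ........
After op 3 (add_cursor(7)): buffer="blhjtvxt" (len 8), cursors c1@6 c3@7 c4@7 c2@8, authorship ........
After op 4 (insert('q')): buffer="blhjtvqxqqtq" (len 12), cursors c1@7 c3@10 c4@10 c2@12, authorship ......1.34.2
After op 5 (insert('c')): buffer="blhjtvqcxqqcctqc" (len 16), cursors c1@8 c3@13 c4@13 c2@16, authorship ......11.3434.22
After op 6 (insert('z')): buffer="blhjtvqczxqqcczztqcz" (len 20), cursors c1@9 c3@16 c4@16 c2@20, authorship ......111.343434.222
After op 7 (insert('b')): buffer="blhjtvqczbxqqcczzbbtqczb" (len 24), cursors c1@10 c3@19 c4@19 c2@24, authorship ......1111.34343434.2222
After op 8 (insert('l')): buffer="blhjtvqczblxqqcczzbblltqczbl" (len 28), cursors c1@11 c3@22 c4@22 c2@28, authorship ......11111.3434343434.22222
Authorship (.=original, N=cursor N): . . . . . . 1 1 1 1 1 . 3 4 3 4 3 4 3 4 3 4 . 2 2 2 2 2
Index 26: author = 2

Answer: cursor 2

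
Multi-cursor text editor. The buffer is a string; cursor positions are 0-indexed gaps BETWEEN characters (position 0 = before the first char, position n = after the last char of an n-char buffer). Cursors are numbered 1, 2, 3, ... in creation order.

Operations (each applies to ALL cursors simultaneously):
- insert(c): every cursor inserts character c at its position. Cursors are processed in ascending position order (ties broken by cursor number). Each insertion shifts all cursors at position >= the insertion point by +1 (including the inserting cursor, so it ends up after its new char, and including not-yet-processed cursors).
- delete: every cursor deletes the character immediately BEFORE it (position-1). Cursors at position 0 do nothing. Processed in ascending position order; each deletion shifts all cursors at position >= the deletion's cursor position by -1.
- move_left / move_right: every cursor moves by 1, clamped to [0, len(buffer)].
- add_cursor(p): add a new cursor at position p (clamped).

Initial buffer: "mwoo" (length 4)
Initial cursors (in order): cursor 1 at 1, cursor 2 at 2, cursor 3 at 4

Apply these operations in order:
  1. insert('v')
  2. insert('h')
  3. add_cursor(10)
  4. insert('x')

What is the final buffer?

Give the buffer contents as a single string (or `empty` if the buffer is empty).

After op 1 (insert('v')): buffer="mvwvoov" (len 7), cursors c1@2 c2@4 c3@7, authorship .1.2..3
After op 2 (insert('h')): buffer="mvhwvhoovh" (len 10), cursors c1@3 c2@6 c3@10, authorship .11.22..33
After op 3 (add_cursor(10)): buffer="mvhwvhoovh" (len 10), cursors c1@3 c2@6 c3@10 c4@10, authorship .11.22..33
After op 4 (insert('x')): buffer="mvhxwvhxoovhxx" (len 14), cursors c1@4 c2@8 c3@14 c4@14, authorship .111.222..3334

Answer: mvhxwvhxoovhxx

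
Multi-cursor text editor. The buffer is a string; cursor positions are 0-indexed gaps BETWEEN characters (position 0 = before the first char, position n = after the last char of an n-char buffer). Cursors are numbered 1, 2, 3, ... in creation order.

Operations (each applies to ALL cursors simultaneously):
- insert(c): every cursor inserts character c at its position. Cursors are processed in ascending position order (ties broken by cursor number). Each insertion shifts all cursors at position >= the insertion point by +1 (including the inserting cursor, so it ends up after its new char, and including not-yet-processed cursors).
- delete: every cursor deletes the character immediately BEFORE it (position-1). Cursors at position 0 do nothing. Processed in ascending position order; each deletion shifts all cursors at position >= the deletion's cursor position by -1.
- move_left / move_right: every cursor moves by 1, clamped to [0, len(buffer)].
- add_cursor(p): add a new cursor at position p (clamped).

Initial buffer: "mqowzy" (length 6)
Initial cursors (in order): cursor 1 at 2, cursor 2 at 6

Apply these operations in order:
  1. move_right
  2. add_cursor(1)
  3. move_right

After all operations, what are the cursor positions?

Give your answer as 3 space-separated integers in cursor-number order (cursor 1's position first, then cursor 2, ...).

After op 1 (move_right): buffer="mqowzy" (len 6), cursors c1@3 c2@6, authorship ......
After op 2 (add_cursor(1)): buffer="mqowzy" (len 6), cursors c3@1 c1@3 c2@6, authorship ......
After op 3 (move_right): buffer="mqowzy" (len 6), cursors c3@2 c1@4 c2@6, authorship ......

Answer: 4 6 2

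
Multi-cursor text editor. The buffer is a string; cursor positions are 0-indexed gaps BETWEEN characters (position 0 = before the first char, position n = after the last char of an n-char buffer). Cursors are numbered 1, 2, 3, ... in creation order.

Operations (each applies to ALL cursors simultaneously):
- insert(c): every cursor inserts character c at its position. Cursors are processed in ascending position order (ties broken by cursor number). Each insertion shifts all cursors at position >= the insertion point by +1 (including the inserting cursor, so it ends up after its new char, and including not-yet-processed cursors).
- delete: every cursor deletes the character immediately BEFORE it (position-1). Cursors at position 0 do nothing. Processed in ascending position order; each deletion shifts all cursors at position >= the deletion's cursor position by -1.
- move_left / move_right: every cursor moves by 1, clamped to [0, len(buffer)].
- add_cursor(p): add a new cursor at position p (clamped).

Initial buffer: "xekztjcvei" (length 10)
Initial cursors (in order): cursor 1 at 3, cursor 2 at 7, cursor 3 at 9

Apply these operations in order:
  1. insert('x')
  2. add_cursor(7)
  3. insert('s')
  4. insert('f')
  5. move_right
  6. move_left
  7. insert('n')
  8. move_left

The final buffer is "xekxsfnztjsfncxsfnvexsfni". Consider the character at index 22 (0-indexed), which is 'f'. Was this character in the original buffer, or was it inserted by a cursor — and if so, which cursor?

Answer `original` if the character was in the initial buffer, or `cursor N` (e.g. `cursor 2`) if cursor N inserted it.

After op 1 (insert('x')): buffer="xekxztjcxvexi" (len 13), cursors c1@4 c2@9 c3@12, authorship ...1....2..3.
After op 2 (add_cursor(7)): buffer="xekxztjcxvexi" (len 13), cursors c1@4 c4@7 c2@9 c3@12, authorship ...1....2..3.
After op 3 (insert('s')): buffer="xekxsztjscxsvexsi" (len 17), cursors c1@5 c4@9 c2@12 c3@16, authorship ...11...4.22..33.
After op 4 (insert('f')): buffer="xekxsfztjsfcxsfvexsfi" (len 21), cursors c1@6 c4@11 c2@15 c3@20, authorship ...111...44.222..333.
After op 5 (move_right): buffer="xekxsfztjsfcxsfvexsfi" (len 21), cursors c1@7 c4@12 c2@16 c3@21, authorship ...111...44.222..333.
After op 6 (move_left): buffer="xekxsfztjsfcxsfvexsfi" (len 21), cursors c1@6 c4@11 c2@15 c3@20, authorship ...111...44.222..333.
After op 7 (insert('n')): buffer="xekxsfnztjsfncxsfnvexsfni" (len 25), cursors c1@7 c4@13 c2@18 c3@24, authorship ...1111...444.2222..3333.
After op 8 (move_left): buffer="xekxsfnztjsfncxsfnvexsfni" (len 25), cursors c1@6 c4@12 c2@17 c3@23, authorship ...1111...444.2222..3333.
Authorship (.=original, N=cursor N): . . . 1 1 1 1 . . . 4 4 4 . 2 2 2 2 . . 3 3 3 3 .
Index 22: author = 3

Answer: cursor 3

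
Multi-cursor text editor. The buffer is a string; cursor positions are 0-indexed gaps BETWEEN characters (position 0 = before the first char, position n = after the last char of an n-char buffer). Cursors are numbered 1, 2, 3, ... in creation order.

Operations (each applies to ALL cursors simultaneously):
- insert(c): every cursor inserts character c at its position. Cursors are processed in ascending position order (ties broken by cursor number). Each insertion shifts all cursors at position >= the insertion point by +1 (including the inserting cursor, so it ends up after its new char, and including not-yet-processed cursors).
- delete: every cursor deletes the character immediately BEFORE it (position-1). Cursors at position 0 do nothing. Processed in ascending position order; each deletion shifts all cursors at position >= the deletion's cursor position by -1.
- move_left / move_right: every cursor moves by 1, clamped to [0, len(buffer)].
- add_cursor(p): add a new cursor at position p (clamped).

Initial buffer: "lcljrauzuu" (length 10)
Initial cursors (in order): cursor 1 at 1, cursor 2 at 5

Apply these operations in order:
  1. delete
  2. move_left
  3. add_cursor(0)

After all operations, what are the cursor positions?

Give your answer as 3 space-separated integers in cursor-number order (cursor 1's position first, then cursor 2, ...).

After op 1 (delete): buffer="cljauzuu" (len 8), cursors c1@0 c2@3, authorship ........
After op 2 (move_left): buffer="cljauzuu" (len 8), cursors c1@0 c2@2, authorship ........
After op 3 (add_cursor(0)): buffer="cljauzuu" (len 8), cursors c1@0 c3@0 c2@2, authorship ........

Answer: 0 2 0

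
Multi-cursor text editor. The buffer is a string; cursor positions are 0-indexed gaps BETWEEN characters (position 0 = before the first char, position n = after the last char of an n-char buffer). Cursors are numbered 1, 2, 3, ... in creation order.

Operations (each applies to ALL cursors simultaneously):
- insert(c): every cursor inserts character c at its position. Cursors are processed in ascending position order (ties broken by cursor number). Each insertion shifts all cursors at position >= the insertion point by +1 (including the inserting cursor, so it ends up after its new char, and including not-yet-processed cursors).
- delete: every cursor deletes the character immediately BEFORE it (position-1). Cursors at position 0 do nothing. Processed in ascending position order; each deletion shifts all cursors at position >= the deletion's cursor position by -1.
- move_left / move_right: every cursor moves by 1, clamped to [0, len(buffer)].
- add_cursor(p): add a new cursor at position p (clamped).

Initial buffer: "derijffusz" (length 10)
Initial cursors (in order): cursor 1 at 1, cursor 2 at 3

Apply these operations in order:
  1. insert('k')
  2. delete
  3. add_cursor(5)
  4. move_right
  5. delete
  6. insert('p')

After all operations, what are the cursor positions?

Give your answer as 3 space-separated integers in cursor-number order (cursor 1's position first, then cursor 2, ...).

After op 1 (insert('k')): buffer="dkerkijffusz" (len 12), cursors c1@2 c2@5, authorship .1..2.......
After op 2 (delete): buffer="derijffusz" (len 10), cursors c1@1 c2@3, authorship ..........
After op 3 (add_cursor(5)): buffer="derijffusz" (len 10), cursors c1@1 c2@3 c3@5, authorship ..........
After op 4 (move_right): buffer="derijffusz" (len 10), cursors c1@2 c2@4 c3@6, authorship ..........
After op 5 (delete): buffer="drjfusz" (len 7), cursors c1@1 c2@2 c3@3, authorship .......
After op 6 (insert('p')): buffer="dprpjpfusz" (len 10), cursors c1@2 c2@4 c3@6, authorship .1.2.3....

Answer: 2 4 6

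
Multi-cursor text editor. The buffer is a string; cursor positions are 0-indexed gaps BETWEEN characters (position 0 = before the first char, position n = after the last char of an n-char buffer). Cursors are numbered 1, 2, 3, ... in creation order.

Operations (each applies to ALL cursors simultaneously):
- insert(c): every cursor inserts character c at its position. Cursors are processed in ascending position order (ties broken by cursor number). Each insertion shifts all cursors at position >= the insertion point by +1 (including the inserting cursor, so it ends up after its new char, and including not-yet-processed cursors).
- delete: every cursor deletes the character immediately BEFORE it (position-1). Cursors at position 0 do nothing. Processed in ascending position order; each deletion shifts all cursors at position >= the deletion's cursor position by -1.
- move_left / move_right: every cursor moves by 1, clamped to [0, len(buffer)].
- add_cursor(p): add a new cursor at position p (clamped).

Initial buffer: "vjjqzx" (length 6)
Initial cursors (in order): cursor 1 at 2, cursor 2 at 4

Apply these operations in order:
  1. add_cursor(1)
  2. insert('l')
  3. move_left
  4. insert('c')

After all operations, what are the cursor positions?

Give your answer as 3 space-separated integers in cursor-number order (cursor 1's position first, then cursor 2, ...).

Answer: 5 9 2

Derivation:
After op 1 (add_cursor(1)): buffer="vjjqzx" (len 6), cursors c3@1 c1@2 c2@4, authorship ......
After op 2 (insert('l')): buffer="vljljqlzx" (len 9), cursors c3@2 c1@4 c2@7, authorship .3.1..2..
After op 3 (move_left): buffer="vljljqlzx" (len 9), cursors c3@1 c1@3 c2@6, authorship .3.1..2..
After op 4 (insert('c')): buffer="vcljcljqclzx" (len 12), cursors c3@2 c1@5 c2@9, authorship .33.11..22..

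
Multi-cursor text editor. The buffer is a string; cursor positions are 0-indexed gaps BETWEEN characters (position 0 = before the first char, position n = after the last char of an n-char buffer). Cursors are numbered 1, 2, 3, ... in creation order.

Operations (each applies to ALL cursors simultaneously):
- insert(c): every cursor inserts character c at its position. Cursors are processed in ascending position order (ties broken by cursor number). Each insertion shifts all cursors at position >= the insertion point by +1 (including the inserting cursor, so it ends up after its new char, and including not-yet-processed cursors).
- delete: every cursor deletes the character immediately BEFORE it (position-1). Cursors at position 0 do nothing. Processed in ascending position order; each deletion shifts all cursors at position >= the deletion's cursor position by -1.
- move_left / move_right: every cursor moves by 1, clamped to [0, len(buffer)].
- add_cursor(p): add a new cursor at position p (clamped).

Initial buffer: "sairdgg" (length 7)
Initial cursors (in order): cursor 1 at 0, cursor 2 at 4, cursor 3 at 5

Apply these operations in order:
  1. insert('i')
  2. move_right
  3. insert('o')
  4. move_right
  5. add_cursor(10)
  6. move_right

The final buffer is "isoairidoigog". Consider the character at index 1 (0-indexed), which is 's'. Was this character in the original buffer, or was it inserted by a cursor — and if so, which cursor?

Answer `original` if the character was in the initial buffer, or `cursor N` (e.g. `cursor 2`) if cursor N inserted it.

Answer: original

Derivation:
After op 1 (insert('i')): buffer="isairidigg" (len 10), cursors c1@1 c2@6 c3@8, authorship 1....2.3..
After op 2 (move_right): buffer="isairidigg" (len 10), cursors c1@2 c2@7 c3@9, authorship 1....2.3..
After op 3 (insert('o')): buffer="isoairidoigog" (len 13), cursors c1@3 c2@9 c3@12, authorship 1.1...2.23.3.
After op 4 (move_right): buffer="isoairidoigog" (len 13), cursors c1@4 c2@10 c3@13, authorship 1.1...2.23.3.
After op 5 (add_cursor(10)): buffer="isoairidoigog" (len 13), cursors c1@4 c2@10 c4@10 c3@13, authorship 1.1...2.23.3.
After op 6 (move_right): buffer="isoairidoigog" (len 13), cursors c1@5 c2@11 c4@11 c3@13, authorship 1.1...2.23.3.
Authorship (.=original, N=cursor N): 1 . 1 . . . 2 . 2 3 . 3 .
Index 1: author = original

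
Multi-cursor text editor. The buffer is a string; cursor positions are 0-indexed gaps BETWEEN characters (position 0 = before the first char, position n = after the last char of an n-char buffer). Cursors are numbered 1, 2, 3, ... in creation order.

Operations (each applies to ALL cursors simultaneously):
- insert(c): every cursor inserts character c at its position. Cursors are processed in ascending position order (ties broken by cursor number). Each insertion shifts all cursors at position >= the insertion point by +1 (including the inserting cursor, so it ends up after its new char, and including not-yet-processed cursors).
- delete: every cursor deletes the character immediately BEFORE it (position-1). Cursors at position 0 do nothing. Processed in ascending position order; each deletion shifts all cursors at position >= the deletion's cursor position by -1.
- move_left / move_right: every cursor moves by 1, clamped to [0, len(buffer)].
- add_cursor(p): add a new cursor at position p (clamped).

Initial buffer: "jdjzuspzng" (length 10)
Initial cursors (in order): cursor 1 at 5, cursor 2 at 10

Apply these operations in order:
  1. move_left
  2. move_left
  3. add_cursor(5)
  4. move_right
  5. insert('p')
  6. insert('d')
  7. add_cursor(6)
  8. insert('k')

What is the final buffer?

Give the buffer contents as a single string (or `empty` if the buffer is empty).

After op 1 (move_left): buffer="jdjzuspzng" (len 10), cursors c1@4 c2@9, authorship ..........
After op 2 (move_left): buffer="jdjzuspzng" (len 10), cursors c1@3 c2@8, authorship ..........
After op 3 (add_cursor(5)): buffer="jdjzuspzng" (len 10), cursors c1@3 c3@5 c2@8, authorship ..........
After op 4 (move_right): buffer="jdjzuspzng" (len 10), cursors c1@4 c3@6 c2@9, authorship ..........
After op 5 (insert('p')): buffer="jdjzpusppznpg" (len 13), cursors c1@5 c3@8 c2@12, authorship ....1..3...2.
After op 6 (insert('d')): buffer="jdjzpduspdpznpdg" (len 16), cursors c1@6 c3@10 c2@15, authorship ....11..33...22.
After op 7 (add_cursor(6)): buffer="jdjzpduspdpznpdg" (len 16), cursors c1@6 c4@6 c3@10 c2@15, authorship ....11..33...22.
After op 8 (insert('k')): buffer="jdjzpdkkuspdkpznpdkg" (len 20), cursors c1@8 c4@8 c3@13 c2@19, authorship ....1114..333...222.

Answer: jdjzpdkkuspdkpznpdkg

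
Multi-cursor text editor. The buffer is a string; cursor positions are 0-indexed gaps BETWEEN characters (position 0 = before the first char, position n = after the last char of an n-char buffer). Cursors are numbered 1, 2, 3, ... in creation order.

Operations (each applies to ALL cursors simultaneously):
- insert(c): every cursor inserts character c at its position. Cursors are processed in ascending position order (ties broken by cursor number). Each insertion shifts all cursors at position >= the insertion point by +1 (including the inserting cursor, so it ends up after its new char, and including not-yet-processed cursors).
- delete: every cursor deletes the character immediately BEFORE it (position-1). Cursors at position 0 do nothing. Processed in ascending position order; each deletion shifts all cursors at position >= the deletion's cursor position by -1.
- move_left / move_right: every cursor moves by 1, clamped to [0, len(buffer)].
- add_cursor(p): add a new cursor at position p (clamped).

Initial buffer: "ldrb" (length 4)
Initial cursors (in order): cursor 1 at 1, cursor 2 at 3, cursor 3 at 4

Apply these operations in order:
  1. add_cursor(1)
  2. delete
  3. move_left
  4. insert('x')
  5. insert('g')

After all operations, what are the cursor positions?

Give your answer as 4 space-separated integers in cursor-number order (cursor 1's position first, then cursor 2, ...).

Answer: 8 8 8 8

Derivation:
After op 1 (add_cursor(1)): buffer="ldrb" (len 4), cursors c1@1 c4@1 c2@3 c3@4, authorship ....
After op 2 (delete): buffer="d" (len 1), cursors c1@0 c4@0 c2@1 c3@1, authorship .
After op 3 (move_left): buffer="d" (len 1), cursors c1@0 c2@0 c3@0 c4@0, authorship .
After op 4 (insert('x')): buffer="xxxxd" (len 5), cursors c1@4 c2@4 c3@4 c4@4, authorship 1234.
After op 5 (insert('g')): buffer="xxxxggggd" (len 9), cursors c1@8 c2@8 c3@8 c4@8, authorship 12341234.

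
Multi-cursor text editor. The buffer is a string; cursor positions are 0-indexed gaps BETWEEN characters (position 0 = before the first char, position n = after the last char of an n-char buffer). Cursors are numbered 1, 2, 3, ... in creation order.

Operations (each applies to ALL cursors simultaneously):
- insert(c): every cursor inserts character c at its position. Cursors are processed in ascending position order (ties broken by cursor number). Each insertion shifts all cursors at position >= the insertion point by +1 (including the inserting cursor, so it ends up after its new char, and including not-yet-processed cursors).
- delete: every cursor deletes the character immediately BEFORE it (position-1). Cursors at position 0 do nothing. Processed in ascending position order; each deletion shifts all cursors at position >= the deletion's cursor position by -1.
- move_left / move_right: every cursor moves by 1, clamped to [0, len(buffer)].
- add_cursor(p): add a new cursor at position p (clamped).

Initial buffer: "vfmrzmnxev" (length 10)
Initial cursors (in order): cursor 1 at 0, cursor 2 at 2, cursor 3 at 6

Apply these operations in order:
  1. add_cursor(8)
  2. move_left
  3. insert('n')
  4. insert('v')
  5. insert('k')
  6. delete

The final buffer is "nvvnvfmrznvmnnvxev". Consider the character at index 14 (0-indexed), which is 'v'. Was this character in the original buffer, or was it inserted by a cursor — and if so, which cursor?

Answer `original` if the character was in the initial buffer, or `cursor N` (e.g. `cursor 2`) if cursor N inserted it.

Answer: cursor 4

Derivation:
After op 1 (add_cursor(8)): buffer="vfmrzmnxev" (len 10), cursors c1@0 c2@2 c3@6 c4@8, authorship ..........
After op 2 (move_left): buffer="vfmrzmnxev" (len 10), cursors c1@0 c2@1 c3@5 c4@7, authorship ..........
After op 3 (insert('n')): buffer="nvnfmrznmnnxev" (len 14), cursors c1@1 c2@3 c3@8 c4@11, authorship 1.2....3..4...
After op 4 (insert('v')): buffer="nvvnvfmrznvmnnvxev" (len 18), cursors c1@2 c2@5 c3@11 c4@15, authorship 11.22....33..44...
After op 5 (insert('k')): buffer="nvkvnvkfmrznvkmnnvkxev" (len 22), cursors c1@3 c2@7 c3@14 c4@19, authorship 111.222....333..444...
After op 6 (delete): buffer="nvvnvfmrznvmnnvxev" (len 18), cursors c1@2 c2@5 c3@11 c4@15, authorship 11.22....33..44...
Authorship (.=original, N=cursor N): 1 1 . 2 2 . . . . 3 3 . . 4 4 . . .
Index 14: author = 4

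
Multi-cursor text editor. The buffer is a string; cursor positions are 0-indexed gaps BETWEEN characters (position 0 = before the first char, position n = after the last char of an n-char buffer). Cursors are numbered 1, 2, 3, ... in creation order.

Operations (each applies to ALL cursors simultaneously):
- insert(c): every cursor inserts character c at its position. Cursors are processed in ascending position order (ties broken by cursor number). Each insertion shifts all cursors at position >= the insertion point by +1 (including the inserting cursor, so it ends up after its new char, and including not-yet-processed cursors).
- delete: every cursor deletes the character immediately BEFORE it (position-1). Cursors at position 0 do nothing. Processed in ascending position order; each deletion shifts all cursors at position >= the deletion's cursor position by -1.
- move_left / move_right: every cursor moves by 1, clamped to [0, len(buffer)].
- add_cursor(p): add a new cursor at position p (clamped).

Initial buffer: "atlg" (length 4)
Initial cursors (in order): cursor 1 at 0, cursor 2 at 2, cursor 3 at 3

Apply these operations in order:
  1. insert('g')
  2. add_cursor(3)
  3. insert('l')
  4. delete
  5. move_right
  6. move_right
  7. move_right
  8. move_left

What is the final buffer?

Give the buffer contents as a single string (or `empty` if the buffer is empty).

Answer: gatglgg

Derivation:
After op 1 (insert('g')): buffer="gatglgg" (len 7), cursors c1@1 c2@4 c3@6, authorship 1..2.3.
After op 2 (add_cursor(3)): buffer="gatglgg" (len 7), cursors c1@1 c4@3 c2@4 c3@6, authorship 1..2.3.
After op 3 (insert('l')): buffer="glatlgllglg" (len 11), cursors c1@2 c4@5 c2@7 c3@10, authorship 11..422.33.
After op 4 (delete): buffer="gatglgg" (len 7), cursors c1@1 c4@3 c2@4 c3@6, authorship 1..2.3.
After op 5 (move_right): buffer="gatglgg" (len 7), cursors c1@2 c4@4 c2@5 c3@7, authorship 1..2.3.
After op 6 (move_right): buffer="gatglgg" (len 7), cursors c1@3 c4@5 c2@6 c3@7, authorship 1..2.3.
After op 7 (move_right): buffer="gatglgg" (len 7), cursors c1@4 c4@6 c2@7 c3@7, authorship 1..2.3.
After op 8 (move_left): buffer="gatglgg" (len 7), cursors c1@3 c4@5 c2@6 c3@6, authorship 1..2.3.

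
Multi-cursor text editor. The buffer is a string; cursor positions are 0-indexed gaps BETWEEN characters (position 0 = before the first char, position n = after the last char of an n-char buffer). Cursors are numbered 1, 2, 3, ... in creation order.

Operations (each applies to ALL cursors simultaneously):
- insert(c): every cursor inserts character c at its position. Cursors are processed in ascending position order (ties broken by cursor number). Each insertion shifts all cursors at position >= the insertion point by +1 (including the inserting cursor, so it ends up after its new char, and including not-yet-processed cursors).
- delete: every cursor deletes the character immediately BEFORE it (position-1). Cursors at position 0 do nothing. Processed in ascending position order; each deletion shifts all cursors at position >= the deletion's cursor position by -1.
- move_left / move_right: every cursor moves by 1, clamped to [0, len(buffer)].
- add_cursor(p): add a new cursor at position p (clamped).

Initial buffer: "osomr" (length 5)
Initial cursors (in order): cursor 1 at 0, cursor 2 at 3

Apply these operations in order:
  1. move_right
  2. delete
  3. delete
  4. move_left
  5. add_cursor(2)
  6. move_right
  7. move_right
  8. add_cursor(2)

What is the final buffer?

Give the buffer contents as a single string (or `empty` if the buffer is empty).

Answer: sr

Derivation:
After op 1 (move_right): buffer="osomr" (len 5), cursors c1@1 c2@4, authorship .....
After op 2 (delete): buffer="sor" (len 3), cursors c1@0 c2@2, authorship ...
After op 3 (delete): buffer="sr" (len 2), cursors c1@0 c2@1, authorship ..
After op 4 (move_left): buffer="sr" (len 2), cursors c1@0 c2@0, authorship ..
After op 5 (add_cursor(2)): buffer="sr" (len 2), cursors c1@0 c2@0 c3@2, authorship ..
After op 6 (move_right): buffer="sr" (len 2), cursors c1@1 c2@1 c3@2, authorship ..
After op 7 (move_right): buffer="sr" (len 2), cursors c1@2 c2@2 c3@2, authorship ..
After op 8 (add_cursor(2)): buffer="sr" (len 2), cursors c1@2 c2@2 c3@2 c4@2, authorship ..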